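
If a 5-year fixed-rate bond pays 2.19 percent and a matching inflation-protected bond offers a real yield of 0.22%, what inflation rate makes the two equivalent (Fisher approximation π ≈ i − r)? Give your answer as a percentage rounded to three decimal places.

π ≈ i − r = 2.19% − 0.22% → 1.970%.

1.970%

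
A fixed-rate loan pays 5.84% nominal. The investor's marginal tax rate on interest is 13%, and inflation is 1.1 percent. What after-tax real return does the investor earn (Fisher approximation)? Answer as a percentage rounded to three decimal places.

After-tax nominal return = 5.84% × (1 − 0.13) = 5.0808%.
r ≈ 5.0808% − 1.1% → 3.981%.

3.981%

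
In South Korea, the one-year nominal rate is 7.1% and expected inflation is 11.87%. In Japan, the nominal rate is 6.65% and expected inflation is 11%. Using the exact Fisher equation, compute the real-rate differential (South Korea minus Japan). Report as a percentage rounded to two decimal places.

-0.34%

South Korea: (1 + 0.0710)/(1 + 0.1187) − 1 = -4.26388%
Japan: (1 + 0.0665)/(1 + 0.1100) − 1 = -3.91892%
Differential = -4.26388% − (-3.91892%) = -0.34496% → -0.34%.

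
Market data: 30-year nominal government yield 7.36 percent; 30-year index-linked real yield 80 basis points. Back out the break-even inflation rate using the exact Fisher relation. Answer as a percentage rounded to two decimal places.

(1 + π) = (1 + i)/(1 + r) = 1.07360 / 1.00800 = 1.065079
Break-even inflation = 1.065079 − 1 → 6.51%.

6.51%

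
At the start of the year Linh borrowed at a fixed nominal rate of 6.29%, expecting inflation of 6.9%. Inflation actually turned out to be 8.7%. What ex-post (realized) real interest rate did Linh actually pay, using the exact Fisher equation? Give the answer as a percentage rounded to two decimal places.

Ex-post: (1 + 0.0629)/(1 + 0.0870) − 1 = -2.2171%
So the realized real rate is -2.22%.

-2.22%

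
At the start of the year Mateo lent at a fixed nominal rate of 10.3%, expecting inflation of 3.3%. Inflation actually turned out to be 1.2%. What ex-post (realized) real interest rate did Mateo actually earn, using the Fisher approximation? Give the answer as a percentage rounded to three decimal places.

9.100%

Ex-post: 10.3% − 1.2% = 9.100%
So the realized real rate is 9.100%.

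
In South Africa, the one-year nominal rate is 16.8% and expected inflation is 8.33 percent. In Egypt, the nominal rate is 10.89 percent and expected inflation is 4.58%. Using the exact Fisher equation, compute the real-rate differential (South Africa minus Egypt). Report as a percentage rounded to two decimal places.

South Africa: (1 + 0.1680)/(1 + 0.0833) − 1 = 7.81870%
Egypt: (1 + 0.1089)/(1 + 0.0458) − 1 = 6.03366%
Differential = 7.81870% − 6.03366% = 1.78504% → 1.79%.

1.79%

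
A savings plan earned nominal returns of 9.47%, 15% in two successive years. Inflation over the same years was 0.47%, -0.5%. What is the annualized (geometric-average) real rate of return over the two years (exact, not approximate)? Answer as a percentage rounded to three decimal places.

Nominal growth factor = 1.0947 × 1.1500 = 1.25890500
Price-level growth factor = 1.0047 × 0.9950 = 0.99967650
Real growth factor = 1.25890500 / 0.99967650 = 1.25931239
Annualized real rate = 1.25931239^(1/2) − 1 = 12.2191% → 12.219%.

12.219%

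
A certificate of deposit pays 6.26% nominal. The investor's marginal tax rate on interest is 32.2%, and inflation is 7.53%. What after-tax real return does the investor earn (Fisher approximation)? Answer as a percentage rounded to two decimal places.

After-tax nominal return = 6.26% × (1 − 0.322) = 4.24428%.
r ≈ 4.24428% − 7.53% → -3.29%.

-3.29%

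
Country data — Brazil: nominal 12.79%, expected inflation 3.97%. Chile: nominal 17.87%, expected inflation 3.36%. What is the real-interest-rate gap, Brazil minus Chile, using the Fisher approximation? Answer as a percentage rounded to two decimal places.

Brazil: 12.79% − 3.97% = 8.820%
Chile: 17.87% − 3.36% = 14.510%
Differential = -5.690% → -5.69%.

-5.69%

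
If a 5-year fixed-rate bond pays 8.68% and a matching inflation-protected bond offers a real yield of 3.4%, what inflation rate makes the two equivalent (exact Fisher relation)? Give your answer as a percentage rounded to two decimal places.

(1 + π) = (1 + i)/(1 + r) = 1.08680 / 1.03400 = 1.051064
Break-even inflation = 1.051064 − 1 → 5.11%.

5.11%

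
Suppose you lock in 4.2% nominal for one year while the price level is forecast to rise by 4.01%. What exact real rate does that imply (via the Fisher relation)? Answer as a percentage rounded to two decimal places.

0.18%

1 + r = 1.04200 / 1.04010 = 1.001827
r = 1.001827 − 1 = 0.1827%, i.e. 0.18%.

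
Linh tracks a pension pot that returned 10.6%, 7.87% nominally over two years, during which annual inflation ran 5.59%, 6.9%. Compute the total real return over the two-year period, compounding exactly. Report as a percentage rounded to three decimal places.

5.695%

Compound the nominal returns: 1.1060 × 1.0787 = 1.193042.
Compound inflation: 1.0559 × 1.0690 = 1.128757.
Deflate: 1.193042 / 1.128757 = 1.056952.
Total real return = 1.056952 − 1 → 5.695%.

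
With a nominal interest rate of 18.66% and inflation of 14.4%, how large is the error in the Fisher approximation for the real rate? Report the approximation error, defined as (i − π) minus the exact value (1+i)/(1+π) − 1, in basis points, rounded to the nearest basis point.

54 basis points

Approximate: r ≈ 18.660% − 14.400% = 4.2600%
Exact: (1 + 0.1866)/(1 + 0.1440) − 1 = 3.7238%
Error = 4.2600% − 3.7238% = 0.5362% → 54 basis points.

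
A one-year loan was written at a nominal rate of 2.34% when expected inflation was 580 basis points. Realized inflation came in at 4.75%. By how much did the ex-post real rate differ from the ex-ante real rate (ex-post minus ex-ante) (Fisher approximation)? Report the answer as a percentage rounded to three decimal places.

1.050%

Ex-ante: 2.34% − 5.8% = -3.460%
Ex-post: 2.34% − 4.75% = -2.410%
Difference (ex-post − ex-ante) = 1.0500% → 1.050%.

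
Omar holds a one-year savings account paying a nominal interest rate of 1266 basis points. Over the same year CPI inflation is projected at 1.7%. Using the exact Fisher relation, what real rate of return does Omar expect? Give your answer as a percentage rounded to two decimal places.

By the Fisher relation, 1 + r = (1 + i)/(1 + π).
1 + r = 1.12660 / 1.01700 = 1.107768
r = 1.107768 − 1 = 10.7768%, i.e. 10.78%.

10.78%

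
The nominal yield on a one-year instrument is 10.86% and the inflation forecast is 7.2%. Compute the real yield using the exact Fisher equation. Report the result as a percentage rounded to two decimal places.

3.41%

1 + r = 1.10860 / 1.07200 = 1.034142
r = 1.034142 − 1 = 3.4142%, i.e. 3.41%.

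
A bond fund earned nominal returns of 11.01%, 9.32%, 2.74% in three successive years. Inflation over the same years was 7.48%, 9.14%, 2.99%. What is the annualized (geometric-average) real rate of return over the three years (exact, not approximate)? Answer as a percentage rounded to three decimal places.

Compound the nominal returns: 1.1101 × 1.0932 × 1.0274 = 1.24681290.
Compound inflation: 1.0748 × 1.0914 × 1.0299 = 1.20811052.
Deflate: 1.24681290 / 1.20811052 = 1.03203547.
Annualized real rate = 1.03203547^(1/3) − 1 = 1.0566% → 1.057%.

1.057%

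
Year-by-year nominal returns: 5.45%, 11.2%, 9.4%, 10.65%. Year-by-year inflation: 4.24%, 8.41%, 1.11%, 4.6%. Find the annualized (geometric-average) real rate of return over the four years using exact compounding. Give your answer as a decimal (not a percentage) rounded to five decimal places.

Compound the nominal returns: 1.0545 × 1.1120 × 1.0940 × 1.1065 = 1.41945004.
Compound inflation: 1.0424 × 1.0841 × 1.0111 × 1.0460 = 1.19516961.
Deflate: 1.41945004 / 1.19516961 = 1.18765573.
Annualized real rate = 1.18765573^(1/4) − 1 = 4.3933% → 0.04393.

0.04393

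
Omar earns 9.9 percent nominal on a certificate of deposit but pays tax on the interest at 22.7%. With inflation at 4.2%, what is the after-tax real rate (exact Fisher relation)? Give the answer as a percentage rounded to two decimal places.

3.31%

After-tax nominal return = 9.9% × (1 − 0.227) = 7.6527%.
1 + r = 1.076527 / 1.04200 = 1.033135
After-tax real rate = 1.033135 − 1 → 3.31%.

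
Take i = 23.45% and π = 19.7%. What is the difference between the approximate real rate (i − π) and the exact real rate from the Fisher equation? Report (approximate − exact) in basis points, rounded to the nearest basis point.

62 basis points

Approximate: r ≈ 23.450% − 19.700% = 3.7500%
Exact: (1 + 0.2345)/(1 + 0.1970) − 1 = 3.1328%
Error = 3.7500% − 3.1328% = 0.6172% → 62 basis points.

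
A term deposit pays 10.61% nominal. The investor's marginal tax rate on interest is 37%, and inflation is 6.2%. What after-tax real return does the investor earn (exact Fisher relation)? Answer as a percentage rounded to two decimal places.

After-tax nominal return = 10.61% × (1 − 0.37) = 6.6843%.
1 + r = 1.066843 / 1.06200 = 1.004560
After-tax real rate = 1.004560 − 1 → 0.46%.

0.46%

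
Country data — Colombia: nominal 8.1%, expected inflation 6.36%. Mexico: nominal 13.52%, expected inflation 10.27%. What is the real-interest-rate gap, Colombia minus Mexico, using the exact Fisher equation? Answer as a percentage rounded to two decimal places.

Colombia: (1 + 0.0810)/(1 + 0.0636) − 1 = 1.6360%
Mexico: (1 + 0.1352)/(1 + 0.1027) − 1 = 2.9473%
Differential = 1.6360% − 2.9473% = -1.3114% → -1.31%.

-1.31%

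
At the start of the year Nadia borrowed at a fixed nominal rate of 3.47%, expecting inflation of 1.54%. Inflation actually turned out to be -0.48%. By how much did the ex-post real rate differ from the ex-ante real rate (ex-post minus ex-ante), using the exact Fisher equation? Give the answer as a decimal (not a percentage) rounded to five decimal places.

0.02068

Ex-ante: (1 + 0.0347)/(1 + 0.0154) − 1 = 1.9007%
Ex-post: (1 + 0.0347)/(1 − 0.0048) − 1 = 3.9691%
Difference (ex-post − ex-ante) = 2.0683% → 0.02068.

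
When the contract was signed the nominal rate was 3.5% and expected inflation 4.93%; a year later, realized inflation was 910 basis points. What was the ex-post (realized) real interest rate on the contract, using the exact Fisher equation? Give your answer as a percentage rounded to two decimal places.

Ex-post: (1 + 0.0350)/(1 + 0.0910) − 1 = -5.1329%
So the realized real rate is -5.13%.

-5.13%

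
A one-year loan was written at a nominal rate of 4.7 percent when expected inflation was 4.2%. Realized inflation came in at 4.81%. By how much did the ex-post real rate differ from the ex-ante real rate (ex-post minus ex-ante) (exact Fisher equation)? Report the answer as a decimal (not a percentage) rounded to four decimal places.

Ex-ante: (1 + 0.0470)/(1 + 0.0420) − 1 = 0.4798%
Ex-post: (1 + 0.0470)/(1 + 0.0481) − 1 = -0.1050%
Difference (ex-post − ex-ante) = -0.5848% → -0.0058.

-0.0058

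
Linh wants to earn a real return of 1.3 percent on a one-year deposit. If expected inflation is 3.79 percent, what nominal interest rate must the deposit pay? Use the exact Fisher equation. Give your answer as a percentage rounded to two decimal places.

(1 + i) = (1 + r)(1 + π) = 1.01300 × 1.03790 = 1.0513927
i = 1.0513927 − 1, so the required nominal rate is 5.14%.

5.14%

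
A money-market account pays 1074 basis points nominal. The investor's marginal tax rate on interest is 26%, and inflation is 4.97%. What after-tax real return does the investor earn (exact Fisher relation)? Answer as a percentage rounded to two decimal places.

2.84%

After-tax nominal return = 10.74% × (1 − 0.26) = 7.9476%.
1 + r = 1.079476 / 1.04970 = 1.028366
After-tax real rate = 1.028366 − 1 → 2.84%.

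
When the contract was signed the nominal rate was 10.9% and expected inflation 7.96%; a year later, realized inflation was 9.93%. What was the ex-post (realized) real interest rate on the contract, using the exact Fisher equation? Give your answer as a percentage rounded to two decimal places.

Ex-post: (1 + 0.1090)/(1 + 0.0993) − 1 = 0.8824%
So the realized real rate is 0.88%.

0.88%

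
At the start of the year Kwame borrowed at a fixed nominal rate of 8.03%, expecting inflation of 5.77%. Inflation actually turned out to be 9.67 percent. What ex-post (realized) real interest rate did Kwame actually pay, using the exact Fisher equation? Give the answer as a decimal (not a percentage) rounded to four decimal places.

-0.0150

Ex-post: (1 + 0.0803)/(1 + 0.0967) − 1 = -1.4954%
So the realized real rate is -0.0150.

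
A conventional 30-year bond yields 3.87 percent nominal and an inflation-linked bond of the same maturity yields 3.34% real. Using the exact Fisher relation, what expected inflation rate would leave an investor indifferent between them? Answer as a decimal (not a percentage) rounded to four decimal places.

(1 + π) = (1 + i)/(1 + r) = 1.03870 / 1.03340 = 1.005129
Break-even inflation = 1.005129 − 1 → 0.0051.

0.0051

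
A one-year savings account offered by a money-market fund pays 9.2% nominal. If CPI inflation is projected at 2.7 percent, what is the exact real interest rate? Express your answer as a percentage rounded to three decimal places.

1 + r = 1.09200 / 1.02700 = 1.063291
r = 1.063291 − 1 = 6.3291%, i.e. 6.329%.

6.329%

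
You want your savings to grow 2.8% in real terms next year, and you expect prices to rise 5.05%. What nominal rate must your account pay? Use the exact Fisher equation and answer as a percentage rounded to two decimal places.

7.99%

(1 + i) = (1 + r)(1 + π) = 1.02800 × 1.05050 = 1.079914
i = 1.079914 − 1, so the required nominal rate is 7.99%.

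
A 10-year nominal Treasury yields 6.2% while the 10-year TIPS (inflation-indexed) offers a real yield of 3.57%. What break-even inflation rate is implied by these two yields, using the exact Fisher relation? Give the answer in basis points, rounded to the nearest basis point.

254 basis points

(1 + π) = (1 + i)/(1 + r) = 1.06200 / 1.03570 = 1.025393
Break-even inflation = 1.025393 − 1 → 254 basis points.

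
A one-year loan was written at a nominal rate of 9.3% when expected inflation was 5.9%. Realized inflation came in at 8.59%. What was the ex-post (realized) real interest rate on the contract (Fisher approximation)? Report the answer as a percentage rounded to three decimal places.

Ex-post: 9.3% − 8.59% = 0.710%
So the realized real rate is 0.710%.

0.710%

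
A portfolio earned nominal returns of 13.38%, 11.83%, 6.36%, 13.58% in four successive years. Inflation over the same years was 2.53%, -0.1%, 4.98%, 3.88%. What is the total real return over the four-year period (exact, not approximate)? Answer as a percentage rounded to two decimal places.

37.13%

Compound the nominal returns: 1.1338 × 1.1183 × 1.0636 × 1.1358 = 1.531704.
Compound inflation: 1.0253 × 0.9990 × 1.0498 × 1.0388 = 1.117005.
Deflate: 1.531704 / 1.117005 = 1.371261.
Total real return = 1.371261 − 1 → 37.13%.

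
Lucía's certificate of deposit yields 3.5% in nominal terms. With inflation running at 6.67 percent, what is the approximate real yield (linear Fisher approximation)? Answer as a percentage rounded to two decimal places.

r ≈ i − π = 3.5% − 6.67% = -3.17%.

-3.17%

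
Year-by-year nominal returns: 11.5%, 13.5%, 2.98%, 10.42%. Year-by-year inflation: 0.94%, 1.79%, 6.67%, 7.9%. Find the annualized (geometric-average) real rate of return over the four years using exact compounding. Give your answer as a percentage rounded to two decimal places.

Compound the nominal returns: 1.1150 × 1.1350 × 1.0298 × 1.1042 = 1.43903501.
Compound inflation: 1.0094 × 1.0179 × 1.0667 × 1.0790 = 1.18258442.
Deflate: 1.43903501 / 1.18258442 = 1.21685605.
Annualized real rate = 1.21685605^(1/4) − 1 = 5.0291% → 5.03%.

5.03%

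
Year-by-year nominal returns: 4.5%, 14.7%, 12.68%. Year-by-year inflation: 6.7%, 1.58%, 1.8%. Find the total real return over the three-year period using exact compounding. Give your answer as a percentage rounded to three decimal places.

22.407%

Compound the nominal returns: 1.0450 × 1.1470 × 1.1268 = 1.350599.
Compound inflation: 1.0670 × 1.0158 × 1.0180 = 1.103368.
Deflate: 1.350599 / 1.103368 = 1.224070.
Total real return = 1.224070 − 1 → 22.407%.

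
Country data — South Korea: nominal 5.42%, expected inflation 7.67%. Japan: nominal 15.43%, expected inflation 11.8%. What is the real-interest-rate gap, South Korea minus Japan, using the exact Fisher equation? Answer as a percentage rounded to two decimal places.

-5.34%

South Korea: (1 + 0.0542)/(1 + 0.0767) − 1 = -2.0897%
Japan: (1 + 0.1543)/(1 + 0.1180) − 1 = 3.2469%
Differential = -2.0897% − 3.2469% = -5.3366% → -5.34%.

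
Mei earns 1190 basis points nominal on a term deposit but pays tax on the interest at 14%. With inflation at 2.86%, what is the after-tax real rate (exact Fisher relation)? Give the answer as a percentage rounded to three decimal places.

After-tax nominal return = 11.9% × (1 − 0.14) = 10.2340%.
1 + r = 1.10234 / 1.02860 = 1.071690
After-tax real rate = 1.071690 − 1 → 7.169%.

7.169%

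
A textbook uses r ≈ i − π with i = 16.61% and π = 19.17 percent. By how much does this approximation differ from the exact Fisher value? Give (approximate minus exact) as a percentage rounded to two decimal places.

Approximate: r ≈ 16.610% − 19.170% = -2.5600%
Exact: (1 + 0.1661)/(1 + 0.1917) − 1 = -2.1482%
Error = -2.5600% − (-2.1482%) = -0.4118% → -0.41%.

-0.41%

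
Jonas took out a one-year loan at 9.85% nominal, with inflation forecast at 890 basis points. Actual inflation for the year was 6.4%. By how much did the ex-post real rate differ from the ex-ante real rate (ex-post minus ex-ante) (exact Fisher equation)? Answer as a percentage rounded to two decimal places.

Ex-ante: (1 + 0.0985)/(1 + 0.0890) − 1 = 0.8724%
Ex-post: (1 + 0.0985)/(1 + 0.0640) − 1 = 3.2425%
Difference (ex-post − ex-ante) = 2.3701% → 2.37%.

2.37%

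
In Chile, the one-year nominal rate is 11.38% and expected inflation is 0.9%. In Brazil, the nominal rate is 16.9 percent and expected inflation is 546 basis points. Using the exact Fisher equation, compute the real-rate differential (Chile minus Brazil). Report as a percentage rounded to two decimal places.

-0.46%

Chile: (1 + 0.1138)/(1 + 0.0090) − 1 = 10.3865%
Brazil: (1 + 0.1690)/(1 + 0.0546) − 1 = 10.8477%
Differential = 10.3865% − 10.8477% = -0.4612% → -0.46%.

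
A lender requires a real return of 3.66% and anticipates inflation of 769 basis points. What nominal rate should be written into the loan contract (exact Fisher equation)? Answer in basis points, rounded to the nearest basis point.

1163 basis points

(1 + i) = (1 + r)(1 + π) = 1.03660 × 1.07690 = 1.11631454
i = 1.11631454 − 1, so the required nominal rate is 1163 basis points.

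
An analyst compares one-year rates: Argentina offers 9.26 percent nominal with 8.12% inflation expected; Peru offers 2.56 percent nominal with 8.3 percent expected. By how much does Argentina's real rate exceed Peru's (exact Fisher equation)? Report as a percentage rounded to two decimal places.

6.35%

Argentina: (1 + 0.0926)/(1 + 0.0812) − 1 = 1.0544%
Peru: (1 + 0.0256)/(1 + 0.0830) − 1 = -5.3001%
Differential = 1.0544% − (-5.3001%) = 6.3545% → 6.35%.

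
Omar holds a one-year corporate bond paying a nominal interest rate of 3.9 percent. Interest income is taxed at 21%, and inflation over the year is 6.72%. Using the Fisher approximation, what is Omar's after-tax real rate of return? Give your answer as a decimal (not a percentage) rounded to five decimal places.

After-tax nominal return = 3.9% × (1 − 0.21) = 3.0810%.
r ≈ 3.0810% − 6.72% → -0.03639.

-0.03639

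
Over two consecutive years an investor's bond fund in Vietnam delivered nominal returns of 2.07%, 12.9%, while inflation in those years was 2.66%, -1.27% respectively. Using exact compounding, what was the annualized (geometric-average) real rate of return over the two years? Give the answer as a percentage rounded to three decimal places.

Nominal growth factor = 1.0207 × 1.1290 = 1.15237030
Price-level growth factor = 1.0266 × 0.9873 = 1.01356218
Real growth factor = 1.15237030 / 1.01356218 = 1.13695077
Annualized real rate = 1.13695077^(1/2) − 1 = 6.6279% → 6.628%.

6.628%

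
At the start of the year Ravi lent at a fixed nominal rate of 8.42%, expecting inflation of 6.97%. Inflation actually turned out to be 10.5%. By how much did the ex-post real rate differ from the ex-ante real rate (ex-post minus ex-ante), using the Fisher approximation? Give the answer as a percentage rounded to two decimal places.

Ex-ante: 8.42% − 6.97% = 1.450%
Ex-post: 8.42% − 10.5% = -2.080%
Difference (ex-post − ex-ante) = -3.5300% → -3.53%.

-3.53%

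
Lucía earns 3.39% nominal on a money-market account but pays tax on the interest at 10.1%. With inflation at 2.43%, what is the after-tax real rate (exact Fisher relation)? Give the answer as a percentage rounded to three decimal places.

0.603%

After-tax nominal return = 3.39% × (1 − 0.101) = 3.04761%.
1 + r = 1.0304761 / 1.02430 = 1.006030
After-tax real rate = 1.006030 − 1 → 0.603%.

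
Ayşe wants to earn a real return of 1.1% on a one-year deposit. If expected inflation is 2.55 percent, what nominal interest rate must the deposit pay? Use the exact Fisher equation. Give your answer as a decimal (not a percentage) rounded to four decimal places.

(1 + i) = (1 + r)(1 + π) = 1.01100 × 1.02550 = 1.0367805
i = 1.0367805 − 1, so the required nominal rate is 0.0368.

0.0368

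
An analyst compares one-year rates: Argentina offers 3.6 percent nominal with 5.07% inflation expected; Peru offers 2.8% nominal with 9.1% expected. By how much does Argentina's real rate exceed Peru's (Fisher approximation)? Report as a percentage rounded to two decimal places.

4.83%

Argentina: 3.6% − 5.07% = -1.470%
Peru: 2.8% − 9.1% = -6.300%
Differential = 4.830% → 4.83%.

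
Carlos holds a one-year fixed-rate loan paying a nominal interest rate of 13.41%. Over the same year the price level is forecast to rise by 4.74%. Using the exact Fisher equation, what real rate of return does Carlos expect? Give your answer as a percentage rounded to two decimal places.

By the Fisher equation, 1 + r = (1 + i)/(1 + π).
1 + r = 1.13410 / 1.04740 = 1.082776
r = 1.082776 − 1 = 8.2776%, i.e. 8.28%.

8.28%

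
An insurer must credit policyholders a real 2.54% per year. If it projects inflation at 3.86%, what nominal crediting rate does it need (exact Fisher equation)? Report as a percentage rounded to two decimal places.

(1 + i) = (1 + r)(1 + π) = 1.02540 × 1.03860 = 1.06498044
i = 1.06498044 − 1, so the required nominal rate is 6.50%.

6.50%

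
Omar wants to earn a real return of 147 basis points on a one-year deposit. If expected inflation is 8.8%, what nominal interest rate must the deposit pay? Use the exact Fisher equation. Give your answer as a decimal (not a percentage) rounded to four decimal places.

0.1040

(1 + i) = (1 + r)(1 + π) = 1.01470 × 1.08800 = 1.1039936
i = 1.1039936 − 1, so the required nominal rate is 0.1040.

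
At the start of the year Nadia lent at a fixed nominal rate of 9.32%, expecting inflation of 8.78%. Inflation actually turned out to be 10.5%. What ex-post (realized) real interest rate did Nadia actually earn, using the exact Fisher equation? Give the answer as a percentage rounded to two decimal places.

-1.07%

Ex-post: (1 + 0.0932)/(1 + 0.1050) − 1 = -1.0679%
So the realized real rate is -1.07%.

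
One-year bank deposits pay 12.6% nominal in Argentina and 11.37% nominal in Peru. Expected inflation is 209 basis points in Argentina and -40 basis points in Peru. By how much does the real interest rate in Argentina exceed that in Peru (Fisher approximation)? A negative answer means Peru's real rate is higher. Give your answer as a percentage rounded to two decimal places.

Argentina: 12.6% − 2.09% = 10.510%
Peru: 11.37% − (-0.4%) = 11.770%
Differential = -1.260% → -1.26%.

-1.26%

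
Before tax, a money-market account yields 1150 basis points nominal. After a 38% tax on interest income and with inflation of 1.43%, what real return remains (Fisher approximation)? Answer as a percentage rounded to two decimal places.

After-tax nominal return = 11.5% × (1 − 0.38) = 7.1300%.
r ≈ 7.1300% − 1.43% → 5.70%.

5.70%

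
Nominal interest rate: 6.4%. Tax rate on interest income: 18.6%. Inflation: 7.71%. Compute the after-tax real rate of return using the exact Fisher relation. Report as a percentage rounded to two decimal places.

-2.32%

After-tax nominal return = 6.4% × (1 − 0.186) = 5.2096%.
1 + r = 1.052096 / 1.07710 = 0.976786
After-tax real rate = 0.976786 − 1 → -2.32%.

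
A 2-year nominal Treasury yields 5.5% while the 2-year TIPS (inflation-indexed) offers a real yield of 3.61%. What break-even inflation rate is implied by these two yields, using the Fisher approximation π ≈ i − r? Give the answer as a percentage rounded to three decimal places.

π ≈ i − r = 5.5% − 3.61% → 1.890%.

1.890%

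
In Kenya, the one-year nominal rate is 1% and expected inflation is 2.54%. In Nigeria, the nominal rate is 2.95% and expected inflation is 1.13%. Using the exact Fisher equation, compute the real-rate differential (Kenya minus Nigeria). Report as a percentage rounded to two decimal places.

Kenya: (1 + 0.0100)/(1 + 0.0254) − 1 = -1.5019%
Nigeria: (1 + 0.0295)/(1 + 0.0113) − 1 = 1.7997%
Differential = -1.5019% − 1.7997% = -3.3015% → -3.30%.

-3.30%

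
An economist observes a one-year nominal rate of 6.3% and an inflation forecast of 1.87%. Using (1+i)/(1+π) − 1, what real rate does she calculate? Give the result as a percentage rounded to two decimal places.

4.35%

By the Fisher relation, 1 + r = (1 + i)/(1 + π).
1 + r = 1.06300 / 1.01870 = 1.043487
r = 1.043487 − 1 = 4.3487%, i.e. 4.35%.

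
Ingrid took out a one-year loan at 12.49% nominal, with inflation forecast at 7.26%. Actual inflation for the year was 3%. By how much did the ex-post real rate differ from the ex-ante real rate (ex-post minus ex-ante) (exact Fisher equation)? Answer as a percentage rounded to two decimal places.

4.34%

Ex-ante: (1 + 0.1249)/(1 + 0.0726) − 1 = 4.8760%
Ex-post: (1 + 0.1249)/(1 + 0.0300) − 1 = 9.2136%
Difference (ex-post − ex-ante) = 4.3376% → 4.34%.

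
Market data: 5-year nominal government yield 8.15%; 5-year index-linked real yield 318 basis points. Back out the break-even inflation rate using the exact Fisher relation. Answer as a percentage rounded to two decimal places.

(1 + π) = (1 + i)/(1 + r) = 1.08150 / 1.03180 = 1.048168
Break-even inflation = 1.048168 − 1 → 4.82%.

4.82%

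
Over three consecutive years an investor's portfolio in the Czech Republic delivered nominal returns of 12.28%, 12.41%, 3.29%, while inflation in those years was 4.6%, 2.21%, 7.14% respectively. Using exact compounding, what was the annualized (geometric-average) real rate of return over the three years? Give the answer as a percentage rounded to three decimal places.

Nominal growth factor = 1.1228 × 1.1241 × 1.0329 = 1.30366387
Price-level growth factor = 1.0460 × 1.0221 × 1.0714 = 1.14545153
Real growth factor = 1.30366387 / 1.14545153 = 1.13812225
Annualized real rate = 1.13812225^(1/3) − 1 = 4.4070% → 4.407%.

4.407%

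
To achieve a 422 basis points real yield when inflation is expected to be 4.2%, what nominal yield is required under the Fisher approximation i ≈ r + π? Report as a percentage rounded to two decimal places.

i ≈ r + π = 4.22% + 4.2% = 8.42%.

8.42%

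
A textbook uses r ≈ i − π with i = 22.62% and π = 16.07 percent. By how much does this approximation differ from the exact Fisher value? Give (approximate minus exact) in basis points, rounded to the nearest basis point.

Approximate: r ≈ 22.620% − 16.070% = 6.5500%
Exact: (1 + 0.2262)/(1 + 0.1607) − 1 = 5.6431%
Error = 6.5500% − 5.6431% = 0.9069% → 91 basis points.

91 basis points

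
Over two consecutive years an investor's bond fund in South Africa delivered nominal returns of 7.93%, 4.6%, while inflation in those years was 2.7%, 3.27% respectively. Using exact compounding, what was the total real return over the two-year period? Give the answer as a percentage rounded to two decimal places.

6.45%

Nominal growth factor = 1.0793 × 1.0460 = 1.128948
Price-level growth factor = 1.0270 × 1.0327 = 1.060583
Real growth factor = 1.128948 / 1.060583 = 1.064460
Total real return = 1.064460 − 1 → 6.45%.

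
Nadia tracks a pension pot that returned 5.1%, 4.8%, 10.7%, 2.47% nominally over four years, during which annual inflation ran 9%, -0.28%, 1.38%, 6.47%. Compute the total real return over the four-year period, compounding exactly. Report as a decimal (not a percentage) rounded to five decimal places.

Compound the nominal returns: 1.0510 × 1.0480 × 1.1070 × 1.0247 = 1.249420.
Compound inflation: 1.0900 × 0.9972 × 1.0138 × 1.0647 = 1.173244.
Deflate: 1.249420 / 1.173244 = 1.064928.
Total real return = 1.064928 − 1 → 0.06493.

0.06493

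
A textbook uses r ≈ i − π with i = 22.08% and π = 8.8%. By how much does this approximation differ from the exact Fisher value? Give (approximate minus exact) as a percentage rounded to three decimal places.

Approximate: r ≈ 22.080% − 8.800% = 13.2800%
Exact: (1 + 0.2208)/(1 + 0.0880) − 1 = 12.2059%
Error = 13.2800% − 12.2059% = 1.0741% → 1.074%.

1.074%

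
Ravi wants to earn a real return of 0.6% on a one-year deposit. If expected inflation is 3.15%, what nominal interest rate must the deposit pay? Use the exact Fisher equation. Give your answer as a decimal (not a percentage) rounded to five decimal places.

(1 + i) = (1 + r)(1 + π) = 1.00600 × 1.03150 = 1.037689
i = 1.037689 − 1, so the required nominal rate is 0.03769.

0.03769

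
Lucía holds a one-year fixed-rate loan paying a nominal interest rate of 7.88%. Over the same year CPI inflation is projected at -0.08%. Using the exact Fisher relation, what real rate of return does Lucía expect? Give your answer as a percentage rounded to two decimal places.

1 + r = 1.07880 / 0.99920 = 1.079664
r = 1.079664 − 1 = 7.9664%, i.e. 7.97%.

7.97%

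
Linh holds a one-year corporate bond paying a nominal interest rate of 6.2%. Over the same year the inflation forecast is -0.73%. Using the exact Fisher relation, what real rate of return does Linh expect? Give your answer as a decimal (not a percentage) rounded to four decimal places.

By the Fisher relation, 1 + r = (1 + i)/(1 + π).
1 + r = 1.06200 / 0.99270 = 1.069810
r = 1.069810 − 1 = 6.9810%, i.e. 0.0698.

0.0698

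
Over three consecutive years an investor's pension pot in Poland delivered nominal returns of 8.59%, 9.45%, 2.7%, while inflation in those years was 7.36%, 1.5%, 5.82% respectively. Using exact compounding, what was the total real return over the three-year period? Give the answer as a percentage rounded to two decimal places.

Compound the nominal returns: 1.0859 × 1.0945 × 1.0270 = 1.220608.
Compound inflation: 1.0736 × 1.0150 × 1.0582 = 1.153125.
Deflate: 1.220608 / 1.153125 = 1.058522.
Total real return = 1.058522 − 1 → 5.85%.

5.85%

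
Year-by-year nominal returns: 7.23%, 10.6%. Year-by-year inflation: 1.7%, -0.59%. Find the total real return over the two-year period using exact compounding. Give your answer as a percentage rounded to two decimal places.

17.31%

Nominal growth factor = 1.0723 × 1.1060 = 1.185964
Price-level growth factor = 1.0170 × 0.9941 = 1.011000
Real growth factor = 1.185964 / 1.011000 = 1.173060
Total real return = 1.173060 − 1 → 17.31%.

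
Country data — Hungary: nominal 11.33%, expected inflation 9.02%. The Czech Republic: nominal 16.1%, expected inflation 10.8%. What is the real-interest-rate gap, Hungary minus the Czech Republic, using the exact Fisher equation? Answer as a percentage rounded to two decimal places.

Hungary: (1 + 0.1133)/(1 + 0.0902) − 1 = 2.1189%
The Czech Republic: (1 + 0.1610)/(1 + 0.1080) − 1 = 4.7834%
Differential = 2.1189% − 4.7834% = -2.6645% → -2.66%.

-2.66%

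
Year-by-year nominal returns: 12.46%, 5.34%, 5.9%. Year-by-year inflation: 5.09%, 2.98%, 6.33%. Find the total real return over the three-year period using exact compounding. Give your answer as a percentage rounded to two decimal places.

Compound the nominal returns: 1.1246 × 1.0534 × 1.0590 = 1.254548.
Compound inflation: 1.0509 × 1.0298 × 1.0633 = 1.150721.
Deflate: 1.254548 / 1.150721 = 1.090228.
Total real return = 1.090228 − 1 → 9.02%.

9.02%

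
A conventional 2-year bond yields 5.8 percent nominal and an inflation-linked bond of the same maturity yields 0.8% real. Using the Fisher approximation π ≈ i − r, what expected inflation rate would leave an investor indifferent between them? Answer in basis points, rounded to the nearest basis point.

π ≈ i − r = 5.8% − 0.8% → 500 basis points.

500 basis points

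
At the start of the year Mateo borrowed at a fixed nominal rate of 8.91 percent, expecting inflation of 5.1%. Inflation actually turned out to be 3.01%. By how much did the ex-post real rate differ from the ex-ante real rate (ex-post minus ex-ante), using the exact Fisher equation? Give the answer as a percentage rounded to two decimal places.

Ex-ante: (1 + 0.0891)/(1 + 0.0510) − 1 = 3.6251%
Ex-post: (1 + 0.0891)/(1 + 0.0301) − 1 = 5.7276%
Difference (ex-post − ex-ante) = 2.1025% → 2.10%.

2.10%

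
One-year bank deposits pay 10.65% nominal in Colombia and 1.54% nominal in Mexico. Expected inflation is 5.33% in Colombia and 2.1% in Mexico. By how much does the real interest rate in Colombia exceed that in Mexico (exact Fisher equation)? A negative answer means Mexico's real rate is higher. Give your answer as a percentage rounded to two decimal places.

5.60%

Colombia: (1 + 0.1065)/(1 + 0.0533) − 1 = 5.0508%
Mexico: (1 + 0.0154)/(1 + 0.0210) − 1 = -0.5485%
Differential = 5.0508% − (-0.5485%) = 5.5993% → 5.60%.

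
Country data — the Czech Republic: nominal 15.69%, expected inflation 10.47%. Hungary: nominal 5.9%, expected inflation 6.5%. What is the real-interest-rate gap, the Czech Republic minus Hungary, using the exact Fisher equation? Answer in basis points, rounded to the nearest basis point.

529 basis points

The Czech Republic: (1 + 0.1569)/(1 + 0.1047) − 1 = 4.7253%
Hungary: (1 + 0.0590)/(1 + 0.0650) − 1 = -0.5634%
Differential = 4.7253% − (-0.5634%) = 5.2886% → 529 basis points.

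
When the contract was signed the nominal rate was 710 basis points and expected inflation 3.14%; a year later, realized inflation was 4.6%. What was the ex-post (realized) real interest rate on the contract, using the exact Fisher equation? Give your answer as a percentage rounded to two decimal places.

Ex-post: (1 + 0.0710)/(1 + 0.0460) − 1 = 2.3901%
So the realized real rate is 2.39%.

2.39%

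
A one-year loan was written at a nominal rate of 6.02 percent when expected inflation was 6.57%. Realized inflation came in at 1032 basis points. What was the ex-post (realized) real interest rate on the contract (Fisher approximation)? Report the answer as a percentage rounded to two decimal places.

Ex-post: 6.02% − 10.32% = -4.300%
So the realized real rate is -4.30%.

-4.30%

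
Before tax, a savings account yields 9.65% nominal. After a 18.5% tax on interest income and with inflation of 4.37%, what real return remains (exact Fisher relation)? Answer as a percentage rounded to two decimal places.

3.35%

After-tax nominal return = 9.65% × (1 − 0.185) = 7.86475%.
1 + r = 1.0786475 / 1.04370 = 1.033484
After-tax real rate = 1.033484 − 1 → 3.35%.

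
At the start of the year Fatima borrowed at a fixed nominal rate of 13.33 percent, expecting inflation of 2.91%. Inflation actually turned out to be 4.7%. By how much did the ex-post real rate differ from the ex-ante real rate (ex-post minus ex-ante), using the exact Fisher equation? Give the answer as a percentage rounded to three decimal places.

Ex-ante: (1 + 0.1333)/(1 + 0.0291) − 1 = 10.1254%
Ex-post: (1 + 0.1333)/(1 + 0.0470) − 1 = 8.2426%
Difference (ex-post − ex-ante) = -1.8828% → -1.883%.

-1.883%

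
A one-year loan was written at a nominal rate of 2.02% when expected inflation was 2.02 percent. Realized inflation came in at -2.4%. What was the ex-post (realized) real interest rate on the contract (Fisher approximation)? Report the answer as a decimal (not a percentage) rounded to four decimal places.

0.0442

Ex-post: 2.02% − (-2.4%) = 4.420%
So the realized real rate is 0.0442.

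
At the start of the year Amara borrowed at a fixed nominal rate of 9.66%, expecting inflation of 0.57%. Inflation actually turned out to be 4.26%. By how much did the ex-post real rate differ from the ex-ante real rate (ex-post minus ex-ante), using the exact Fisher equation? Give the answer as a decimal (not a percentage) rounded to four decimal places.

Ex-ante: (1 + 0.0966)/(1 + 0.0057) − 1 = 9.0385%
Ex-post: (1 + 0.0966)/(1 + 0.0426) − 1 = 5.1794%
Difference (ex-post − ex-ante) = -3.8591% → -0.0386.

-0.0386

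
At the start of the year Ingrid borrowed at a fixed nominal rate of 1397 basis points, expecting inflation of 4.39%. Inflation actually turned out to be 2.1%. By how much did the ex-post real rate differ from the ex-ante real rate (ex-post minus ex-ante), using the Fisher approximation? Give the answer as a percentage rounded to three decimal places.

Ex-ante: 13.97% − 4.39% = 9.580%
Ex-post: 13.97% − 2.1% = 11.870%
Difference (ex-post − ex-ante) = 2.2900% → 2.290%.

2.290%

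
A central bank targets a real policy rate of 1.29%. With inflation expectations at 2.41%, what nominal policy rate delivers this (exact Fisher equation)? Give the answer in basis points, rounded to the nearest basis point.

373 basis points

(1 + i) = (1 + r)(1 + π) = 1.01290 × 1.02410 = 1.03731089
i = 1.03731089 − 1, so the required nominal rate is 373 basis points.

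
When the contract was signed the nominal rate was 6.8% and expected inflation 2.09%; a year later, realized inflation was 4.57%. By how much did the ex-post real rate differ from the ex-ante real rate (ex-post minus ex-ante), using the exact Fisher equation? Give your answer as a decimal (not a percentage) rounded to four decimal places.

Ex-ante: (1 + 0.0680)/(1 + 0.0209) − 1 = 4.6136%
Ex-post: (1 + 0.0680)/(1 + 0.0457) − 1 = 2.1325%
Difference (ex-post − ex-ante) = -2.4810% → -0.0248.

-0.0248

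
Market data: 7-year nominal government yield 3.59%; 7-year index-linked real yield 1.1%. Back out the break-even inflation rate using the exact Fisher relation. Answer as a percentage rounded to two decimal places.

2.46%

(1 + π) = (1 + i)/(1 + r) = 1.03590 / 1.01100 = 1.024629
Break-even inflation = 1.024629 − 1 → 2.46%.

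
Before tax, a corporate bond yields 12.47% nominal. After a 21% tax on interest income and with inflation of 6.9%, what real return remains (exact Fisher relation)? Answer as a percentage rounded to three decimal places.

After-tax nominal return = 12.47% × (1 − 0.21) = 9.8513%.
1 + r = 1.098513 / 1.06900 = 1.027608
After-tax real rate = 1.027608 − 1 → 2.761%.

2.761%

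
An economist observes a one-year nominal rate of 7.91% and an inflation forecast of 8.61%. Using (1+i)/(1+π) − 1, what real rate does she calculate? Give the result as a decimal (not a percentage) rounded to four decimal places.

-0.0064

By the Fisher equation, 1 + r = (1 + i)/(1 + π).
1 + r = 1.07910 / 1.08610 = 0.993555
r = 0.993555 − 1 = -0.6445%, i.e. -0.0064.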